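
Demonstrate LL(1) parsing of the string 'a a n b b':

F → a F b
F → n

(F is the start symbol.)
Stack is shown with the top on the left.

Stack      Input        Action
------------------------------
F $        a a n b b $  output F → a F b
a F b $    a a n b b $  match 'a'
F b $      a n b b $    output F → a F b
a F b b $  a n b b $    match 'a'
F b b $    n b b $      output F → n
n b b $    n b b $      match 'n'
b b $      b b $        match 'b'
b $        b $          match 'b'
$          $            accept

The string is accepted.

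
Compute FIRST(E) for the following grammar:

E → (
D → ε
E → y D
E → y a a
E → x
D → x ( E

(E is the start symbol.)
{ '(', 'x', 'y' }

From E → (:
  - '(' is a terminal: add '(' and stop
From E → y D:
  - y is a terminal: add 'y' and stop
From E → y a a:
  - y is a terminal: add 'y' and stop
From E → x:
  - x is a terminal: add 'x' and stop

Collecting: FIRST(E) = { '(', 'x', 'y' }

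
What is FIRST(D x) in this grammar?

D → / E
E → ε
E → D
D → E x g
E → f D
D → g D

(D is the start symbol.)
FIRST sets of the non-terminals involved (from the grammar, by fixed-point iteration):
  FIRST(D) = { '/', 'f', 'g', 'x' }

To compute FIRST(D x), process the symbols left to right:
Symbol D is a non-terminal. Add FIRST(D) \ {ε} = { '/', 'f', 'g', 'x' }
D is not nullable (ε ∉ FIRST(D)), so stop here.
FIRST(D x) = { '/', 'f', 'g', 'x' }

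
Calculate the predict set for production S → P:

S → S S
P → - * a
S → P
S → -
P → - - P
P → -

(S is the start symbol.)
PREDICT(S → P) = (FIRST(RHS) \ {ε}) ∪ (FOLLOW(S) if ε ∈ FIRST(RHS), i.e. RHS ⇒* ε)
FIRST(P) = { '-' }
FIRST(P) = { '-' }
ε ∉ FIRST(P), so FOLLOW(S) is not added.
PREDICT(S → P) = { '-' }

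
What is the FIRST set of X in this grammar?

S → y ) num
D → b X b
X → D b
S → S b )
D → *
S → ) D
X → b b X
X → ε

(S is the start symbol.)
FIRST sets of the other non-terminals involved (by the same procedure, iterated to a fixed point):
  FIRST(D) = { '*', 'b' }

From X → D b:
  - D is a non-terminal: add FIRST(D) \ {ε} = { '*', 'b' }
    D is not nullable, so stop
From X → b b X:
  - b is a terminal: add 'b' and stop
From X → ε:
  - ε-production, so ε ∈ FIRST(X)

Collecting: FIRST(X) = { '*', 'b', ε }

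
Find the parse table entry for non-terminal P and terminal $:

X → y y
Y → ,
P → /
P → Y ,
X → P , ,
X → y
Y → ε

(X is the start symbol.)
To find M[P, $], we find productions for P where $ is in the predict set (PREDICT(N → α) = (FIRST(α) \ {ε}) ∪ (FOLLOW(N) if α ⇒* ε)).

Relevant sets:
  FIRST(Y) = { ',', ε }

P → /: PREDICT = { '/' }
P → Y ,: PREDICT = { ',' }

M[P, $] is empty (no production applies)

Answer: Empty (error entry)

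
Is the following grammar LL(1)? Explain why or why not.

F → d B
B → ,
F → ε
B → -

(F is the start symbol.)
Yes, the grammar is LL(1).

A grammar is LL(1) if for each non-terminal N with multiple productions, the predict sets of those productions are pairwise disjoint, where PREDICT(N → α) = (FIRST(α) \ {ε}) ∪ (FOLLOW(N) if α ⇒* ε).

Relevant sets:
  FOLLOW(F) = { $ }

For F:
  PREDICT(F → d B) = { 'd' }
  PREDICT(F → ε) = { $ }
For B:
  PREDICT(B → ',') = { ',' }
  PREDICT(B → '-') = { '-' }

All predict sets are disjoint. The grammar IS LL(1).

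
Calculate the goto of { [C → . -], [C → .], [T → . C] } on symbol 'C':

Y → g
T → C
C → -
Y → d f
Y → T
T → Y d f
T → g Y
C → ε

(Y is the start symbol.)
GOTO(I, 'C') = CLOSURE({ [A → αX.β] : [A → α.Xβ] ∈ I, X = 'C' })

Items with dot before 'C', with the dot advanced:
  [T → . C] → [T → C .]
Closure adds nothing (no advanced item has the dot before a non-terminal).

GOTO = { [T → C .] }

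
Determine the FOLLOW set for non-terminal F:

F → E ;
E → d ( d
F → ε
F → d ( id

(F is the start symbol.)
To compute FOLLOW(F), find every occurrence of F on a right-hand side N → α F β: add FIRST(β) \ {ε}, and if β is empty or nullable also add FOLLOW(N). Iterate to a fixed point.

F is the start symbol, so $ ∈ FOLLOW(F).
F does not occur on any right-hand side.

Taking the union: FOLLOW(F) = { $ }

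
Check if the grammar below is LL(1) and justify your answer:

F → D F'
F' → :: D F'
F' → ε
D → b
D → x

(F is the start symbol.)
A grammar is LL(1) if for each non-terminal N with multiple productions, the predict sets of those productions are pairwise disjoint, where PREDICT(N → α) = (FIRST(α) \ {ε}) ∪ (FOLLOW(N) if α ⇒* ε).

Relevant sets:
  FOLLOW(F') = { $ }

For F':
  PREDICT(F' → :: D F') = { '::' }
  PREDICT(F' → ε) = { $ }
For D:
  PREDICT(D → b) = { 'b' }
  PREDICT(D → x) = { 'x' }
F has a single production, so nothing to check there.

All predict sets are disjoint. The grammar IS LL(1).

Answer: Yes, the grammar is LL(1).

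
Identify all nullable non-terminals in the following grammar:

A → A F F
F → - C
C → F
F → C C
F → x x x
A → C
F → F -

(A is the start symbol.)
None

There are no ε-productions, so no non-terminal can derive ε.
No non-terminals are nullable.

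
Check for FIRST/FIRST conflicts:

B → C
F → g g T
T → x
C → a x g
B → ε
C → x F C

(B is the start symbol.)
A FIRST/FIRST conflict occurs when two productions N → α and N → β for the same non-terminal have FIRST(α) ∩ FIRST(β) ≠ ∅ (with ε ∈ FIRST of a nullable right-hand side, so two nullable alternatives also conflict).

FIRST sets of the non-terminals at (or reachable through a nullable prefix from) the front of some alternative:
  FIRST(C) = { 'a', 'x' }

Productions for B:
  B → C: FIRST = { 'a', 'x' }
  B → ε: FIRST = { ε }
Productions for C:
  C → a x g: FIRST = { 'a' }
  C → x F C: FIRST = { 'x' }
F, T have only one production, so no FIRST/FIRST conflict is possible there.

All alternatives of each non-terminal have pairwise disjoint FIRST sets.

Answer: No FIRST/FIRST conflicts.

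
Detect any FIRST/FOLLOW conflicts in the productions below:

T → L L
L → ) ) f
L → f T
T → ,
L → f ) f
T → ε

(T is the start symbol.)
A FIRST/FOLLOW conflict occurs when a non-terminal N has a nullable alternative N → β (β ⇒* ε) and another alternative N → α with FIRST(α) ∩ FOLLOW(N) ≠ ∅: on such a lookahead the parser cannot decide between expanding α and letting N vanish via β.

Nullable non-terminals: T.
FIRST sets used below: FIRST(L) = { ')', 'f' }

T: nullable alternative(s) T → ε; FOLLOW(T) = { $, ')', 'f' }
  T → L L: FIRST \ {ε} = { ')', 'f' } — overlaps FOLLOW(T) on { ')', 'f' }: CONFLICT
  T → ,: FIRST \ {ε} = { ',' } — disjoint from FOLLOW(T)
  T → ε: FIRST \ {ε} = { } — this is the only nullable alternative, skip

L has no nullable alternative, so no FIRST/FOLLOW check is needed there.

So the grammar has 1 FIRST/FOLLOW conflict (marked CONFLICT above).

Answer: Yes. T → L L with FOLLOW(T) on { ')', 'f' }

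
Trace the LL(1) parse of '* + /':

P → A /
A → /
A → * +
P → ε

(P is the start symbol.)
Stack is shown with the top on the left.

Stack    Input    Action
------------------------
P $      * + / $  output P → A /
A / $    * + / $  output A → * +
* + / $  * + / $  match '*'
+ / $    + / $    match '+'
/ $      / $      match '/'
$        $        accept

The string is accepted.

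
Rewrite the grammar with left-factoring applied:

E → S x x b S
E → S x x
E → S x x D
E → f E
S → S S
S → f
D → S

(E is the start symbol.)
E → S x x E'
E' → b S
E' → ε
E' → D
E → f E
S → S S
S → f
D → S

Left-factoring transforms A → αβ₁ | αβ₂ into A → αA' and A' → β₁ | β₂
(α is the longest common prefix among the alternatives). Repeat until
no nonterminal has two alternatives with a common prefix.

Round 1: E has alternatives sharing prefix 'S x x'. Introduce E': E → S x x E'
  Add: E' → b S
  Add: E' → ε
  Add: E' → D

No remaining common prefixes — done.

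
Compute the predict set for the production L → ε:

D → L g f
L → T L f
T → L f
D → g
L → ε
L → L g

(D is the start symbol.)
{ 'f', 'g' }

PREDICT(L → ε) = (FIRST(RHS) \ {ε}) ∪ (FOLLOW(L) if ε ∈ FIRST(RHS), i.e. RHS ⇒* ε)
The right-hand side is ε (FIRST(ε) = { ε }), so the predict set is FOLLOW(L) = { 'f', 'g' }
PREDICT(L → ε) = { 'f', 'g' }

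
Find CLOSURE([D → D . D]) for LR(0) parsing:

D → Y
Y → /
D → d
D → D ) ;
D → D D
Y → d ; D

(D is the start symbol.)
Start with: [D → D . D]
  [D → D . D] has the dot before D: add [D → . Y], [D → . d], [D → . D ) ;], [D → . D D]
  [D → . Y] has the dot before Y: add [Y → . /], [Y → . d ; D]
No further items can be added.

CLOSURE = { [D → . D ) ;], [D → . D D], [D → . Y], [D → . d], [D → D . D], [Y → . /], [Y → . d ; D] }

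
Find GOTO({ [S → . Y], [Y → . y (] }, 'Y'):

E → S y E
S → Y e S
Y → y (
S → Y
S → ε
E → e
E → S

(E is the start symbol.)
GOTO(I, 'Y') = CLOSURE({ [A → αX.β] : [A → α.Xβ] ∈ I, X = 'Y' })

Items with dot before 'Y', with the dot advanced:
  [S → . Y] → [S → Y .]
Closure adds nothing (no advanced item has the dot before a non-terminal).

GOTO = { [S → Y .] }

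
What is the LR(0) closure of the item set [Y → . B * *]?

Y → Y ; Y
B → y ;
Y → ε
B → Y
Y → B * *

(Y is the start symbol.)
To compute CLOSURE, for each item [A → α.Bβ] where B is a non-terminal, add [B → .γ] for all productions B → γ; repeat for the newly added items until nothing changes.

Start with: [Y → . B * *]
  [Y → . B * *] has the dot before B: add [B → . y ;], [B → . Y]
  [B → . Y] has the dot before Y: add [Y → . Y ; Y], [Y → .]
No further items can be added.

CLOSURE = { [B → . Y], [B → . y ;], [Y → . B * *], [Y → . Y ; Y], [Y → .] }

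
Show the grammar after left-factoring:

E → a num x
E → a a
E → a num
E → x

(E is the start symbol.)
E → a E'
E' → num E''
E'' → x
E'' → ε
E' → a
E → x

Left-factoring transforms A → αβ₁ | αβ₂ into A → αA' and A' → β₁ | β₂
(α is the longest common prefix among the alternatives). Repeat until
no nonterminal has two alternatives with a common prefix.

Round 1: E has alternatives sharing prefix 'a'. Introduce E': E → a E'
  Add: E' → num x
  Add: E' → a
  Add: E' → num

Round 2: E' has alternatives sharing prefix 'num'. Introduce E'': E' → num E''
  Add: E'' → x
  Add: E'' → ε

No remaining common prefixes — done.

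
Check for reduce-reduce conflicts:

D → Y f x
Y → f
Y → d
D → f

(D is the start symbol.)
A reduce-reduce conflict occurs when an LR(0) state has two complete items [A → α .] and [B → β .] — both call for a reduction, and with no lookahead the parser cannot choose between them.

Augment with D' → D and build the canonical LR(0) collection (I0 = CLOSURE({[D' → . D]}), then GOTO on every symbol after a dot until no new states appear). It has 7 states:
  I0: { [D → . Y f x], [D → . f], [D' → . D], [Y → . d], [Y → . f] }  — shift
  I1: { [D' → D .] }  — accept
  I2: { [D → Y . f x] }  — shift
  I3: { [Y → d .] }  — reduce
  I4: { [D → f .], [Y → f .] }  — 2 reduces
  I5: { [D → Y f . x] }  — shift
  I6: { [D → Y f x .] }  — reduce

I4 contains complete items [D → f .], [Y → f .] — reduce-reduce conflict.

Answer: Yes — I4: [D → f .] vs [Y → f .]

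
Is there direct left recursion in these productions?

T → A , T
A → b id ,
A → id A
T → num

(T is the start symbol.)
No direct left recursion

Direct left recursion occurs when N → N α for some non-terminal N (the right-hand side begins with the left-hand side itself).

T → A , T: starts with A
A → b id ,: starts with b
A → id A: starts with id
T → num: starts with num

No direct left recursion found.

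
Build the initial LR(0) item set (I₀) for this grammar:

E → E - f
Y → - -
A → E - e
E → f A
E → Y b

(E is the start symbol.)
First, augment the grammar with E' → E
I₀ = CLOSURE({ [E' → . E] }):
  [E' → . E] has the dot before E: add [E → . E - f], [E → . f A], [E → . Y b]
  [E → . Y b] has the dot before Y: add [Y → . - -]
No further items can be added.

I₀ = { [E → . E - f], [E → . Y b], [E → . f A], [E' → . E], [Y → . - -] }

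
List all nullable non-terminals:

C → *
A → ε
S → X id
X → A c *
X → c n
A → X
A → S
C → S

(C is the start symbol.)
ε-productions: A → ε
So A is immediately nullable.
No further non-terminal can be added: every production for the remaining non-terminals contains a terminal or a non-nullable non-terminal.
Nullable = { 'A' }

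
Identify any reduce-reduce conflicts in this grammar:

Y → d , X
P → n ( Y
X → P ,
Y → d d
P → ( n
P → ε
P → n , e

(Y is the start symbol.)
A reduce-reduce conflict occurs when an LR(0) state has two complete items [A → α .] and [B → β .] — both call for a reduction, and with no lookahead the parser cannot choose between them.

Augment with Y' → Y and build the canonical LR(0) collection (I0 = CLOSURE({[Y' → . Y]}), then GOTO on every symbol after a dot until no new states appear). It has 15 states:
  I0: { [Y → . d , X], [Y → . d d], [Y' → . Y] }  — shift
  I1: { [Y' → Y .] }  — accept
  I2: { [Y → d . , X], [Y → d . d] }  — shift
  I3: { [P → . ( n], [P → . n ( Y], [P → . n , e], [P → .], [X → . P ,], [Y → d , . X] }  — shift, reduce
  I4: { [Y → d d .] }  — reduce
  I5: { [P → ( . n] }  — shift
  I6: { [X → P . ,] }  — shift
  I7: { [Y → d , X .] }  — reduce
  I8: { [P → n . ( Y], [P → n . , e] }  — shift
  I9: { [P → n ( . Y], [Y → . d , X], [Y → . d d] }  — shift
  I10: { [P → n , . e] }  — shift
  I11: { [P → n , e .] }  — reduce
  I12: { [P → n ( Y .] }  — reduce
  I13: { [X → P , .] }  — reduce
  I14: { [P → ( n .] }  — reduce

No state contains more than one complete item.

Answer: No reduce-reduce conflicts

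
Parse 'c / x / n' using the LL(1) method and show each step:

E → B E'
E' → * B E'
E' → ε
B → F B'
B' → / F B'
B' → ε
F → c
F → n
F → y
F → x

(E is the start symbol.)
LL(1) parsing maintains a stack (initially the start symbol over $) and the input. At each step: if the stack top is a terminal, match it against the current input token; if it is a non-terminal N, replace it with the RHS of M[N, lookahead] (the unique production whose predict set contains the lookahead).

Stack is shown with the top on the left.

Stack        Input        Action
--------------------------------
E $          c / x / n $  output E → B E'
B E' $       c / x / n $  output B → F B'
F B' E' $    c / x / n $  output F → c
c B' E' $    c / x / n $  match 'c'
B' E' $      / x / n $    output B' → / F B'
/ F B' E' $  / x / n $    match '/'
F B' E' $    x / n $      output F → x
x B' E' $    x / n $      match 'x'
B' E' $      / n $        output B' → / F B'
/ F B' E' $  / n $        match '/'
F B' E' $    n $          output F → n
n B' E' $    n $          match 'n'
B' E' $      $            output B' → ε
E' $         $            output E' → ε
$            $            accept

The string is accepted.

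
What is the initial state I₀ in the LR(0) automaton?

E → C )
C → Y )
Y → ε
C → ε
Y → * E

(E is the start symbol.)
First, augment the grammar with E' → E
I₀ = CLOSURE({ [E' → . E] }):
  [E' → . E] has the dot before E: add [E → . C )]
  [E → . C )] has the dot before C: add [C → . Y )], [C → .]
  [C → . Y )] has the dot before Y: add [Y → .], [Y → . * E]
No further items can be added.

I₀ = { [C → . Y )], [C → .], [E → . C )], [E' → . E], [Y → . * E], [Y → .] }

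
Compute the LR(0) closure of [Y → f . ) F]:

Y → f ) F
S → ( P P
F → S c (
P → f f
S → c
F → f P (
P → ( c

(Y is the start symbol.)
{ [Y → f . ) F] }

To compute CLOSURE, for each item [A → α.Bβ] where B is a non-terminal, add [B → .γ] for all productions B → γ; repeat for the newly added items until nothing changes.

Start with: [Y → f . ) F]
The dot precedes the terminal ')', so nothing is added.

CLOSURE = { [Y → f . ) F] }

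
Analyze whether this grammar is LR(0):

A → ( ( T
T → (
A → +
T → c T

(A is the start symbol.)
Augment with A' → A and build the canonical LR(0) collection (I0 = CLOSURE({[A' → . A]}), then GOTO on every symbol after a dot until no new states appear). It has 9 states:
  I0: { [A → . ( ( T], [A → . +], [A' → . A] }  — shift
  I1: { [A → ( . ( T] }  — shift
  I2: { [A → + .] }  — reduce
  I3: { [A' → A .] }  — accept
  I4: { [A → ( ( . T], [T → . (], [T → . c T] }  — shift
  I5: { [T → ( .] }  — reduce
  I6: { [A → ( ( T .] }  — reduce
  I7: { [T → . (], [T → . c T], [T → c . T] }  — shift
  I8: { [T → c T .] }  — reduce

Every state is either a pure shift/goto state or contains exactly one complete item and nothing to shift — no conflicts. The grammar is LR(0).

Answer: Yes, the grammar is LR(0)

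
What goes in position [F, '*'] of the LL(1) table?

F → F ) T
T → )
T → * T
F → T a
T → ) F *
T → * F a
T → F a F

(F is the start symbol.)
F → F ) T, F → T a

To find M[F, '*'], we find productions for F where '*' is in the predict set (PREDICT(N → α) = (FIRST(α) \ {ε}) ∪ (FOLLOW(N) if α ⇒* ε)).

Relevant sets:
  FIRST(F) = { ')', '*' }
  FIRST(T) = { ')', '*' }

F → F ) T: PREDICT = { ')', '*' }
  '*' is in predict set, so this production goes in M[F, '*']
F → T a: PREDICT = { ')', '*' }
  '*' is in predict set, so this production goes in M[F, '*']

M[F, '*'] = F → F ) T, F → T a  (a multiply-defined cell — the grammar is not LL(1))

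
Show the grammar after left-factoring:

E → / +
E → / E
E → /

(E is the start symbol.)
Left-factoring transforms A → αβ₁ | αβ₂ into A → αA' and A' → β₁ | β₂
(α is the longest common prefix among the alternatives). Repeat until
no nonterminal has two alternatives with a common prefix.

Round 1: E has alternatives sharing prefix '/'. Introduce E': E → / E'
  Add: E' → +
  Add: E' → E
  Add: E' → ε

No remaining common prefixes — done.

Resulting grammar:
E → / E'
E' → +
E' → E
E' → ε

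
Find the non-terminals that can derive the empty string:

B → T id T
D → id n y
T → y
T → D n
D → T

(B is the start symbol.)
None

A non-terminal is nullable if it can derive ε (the empty string): either it has an ε-production, or it has a production whose right-hand side consists entirely of nullable non-terminals.

There are no ε-productions, so no non-terminal can derive ε.
No non-terminals are nullable.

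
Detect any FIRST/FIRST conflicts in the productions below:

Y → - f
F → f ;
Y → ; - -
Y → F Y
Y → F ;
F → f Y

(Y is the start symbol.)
FIRST sets of the non-terminals at (or reachable through a nullable prefix from) the front of some alternative:
  FIRST(F) = { 'f' }

Productions for Y:
  Y → - f: FIRST = { '-' }
  Y → ; - -: FIRST = { ';' }
  Y → F Y: FIRST = { 'f' }
  Y → F ;: FIRST = { 'f' }
Productions for F:
  F → f ;: FIRST = { 'f' }
  F → f Y: FIRST = { 'f' }

Conflict for Y: Y → F Y and Y → F ;
  Overlap: { 'f' }
Conflict for F: F → f ; and F → f Y
  Overlap: { 'f' }

Answer: Yes. Y → F Y / Y → F ';' on { 'f' }; F → f ';' / F → f Y on { 'f' }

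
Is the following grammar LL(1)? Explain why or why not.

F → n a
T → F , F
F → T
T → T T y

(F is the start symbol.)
Relevant sets:
  FIRST(T) = { 'n' }
  FIRST(F) = { 'n' }

For F:
  PREDICT(F → n a) = { 'n' }
  PREDICT(F → T) = { 'n' }
For T:
  PREDICT(T → F ',' F) = { 'n' }
  PREDICT(T → T T y) = { 'n' }

Conflict found: Predict set conflict for F: { 'n' }
The grammar is NOT LL(1).

Answer: No. Predict set conflict for F: { 'n' }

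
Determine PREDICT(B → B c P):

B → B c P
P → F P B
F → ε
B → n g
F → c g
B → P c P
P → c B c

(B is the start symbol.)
PREDICT(B → B c P) = (FIRST(RHS) \ {ε}) ∪ (FOLLOW(B) if ε ∈ FIRST(RHS), i.e. RHS ⇒* ε)
FIRST(B) = { 'c', 'n' }
FIRST(B c P) = { 'c', 'n' }
ε ∉ FIRST(B c P), so FOLLOW(B) is not added.
PREDICT(B → B c P) = { 'c', 'n' }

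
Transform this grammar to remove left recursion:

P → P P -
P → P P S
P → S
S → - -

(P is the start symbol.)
P → S P'
P' → P - P'
P' → P S P'
P' → ε
S → - -

P is directly left-recursive. The standard transformation for
  A → A α₁ | ... | A α_m | β₁ | ... | β_n
is
  A  → β₁ A' | ... | β_n A'
  A' → α₁ A' | ... | α_m A' | ε

P → S becomes P → S P'
P → P P - becomes P' → P - P'
P → P P S becomes P' → P S P'
Add P' → ε

Productions for other non-terminals are unchanged:
  S → - -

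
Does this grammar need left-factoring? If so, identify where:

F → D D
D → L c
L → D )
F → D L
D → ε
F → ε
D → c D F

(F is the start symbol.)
Yes, F has productions with common prefix 'D'

Left-factoring is needed when two productions for the same non-terminal
share a common prefix on the right-hand side.

Productions for F:
  F → D D
  F → D L
  F → ε
Productions for D:
  D → L c
  D → ε
  D → c D F

Found common prefix 'D' in productions for F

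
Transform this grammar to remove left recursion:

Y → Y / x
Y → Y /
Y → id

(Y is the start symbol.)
Y → id Y'
Y' → / x Y'
Y' → / Y'
Y' → ε

Y is directly left-recursive. The standard transformation for
  A → A α₁ | ... | A α_m | β₁ | ... | β_n
is
  A  → β₁ A' | ... | β_n A'
  A' → α₁ A' | ... | α_m A' | ε

Y → id becomes Y → id Y'
Y → Y / x becomes Y' → / x Y'
Y → Y / becomes Y' → / Y'
Add Y' → ε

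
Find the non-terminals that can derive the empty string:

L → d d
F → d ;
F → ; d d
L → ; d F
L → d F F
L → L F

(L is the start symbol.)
There are no ε-productions, so no non-terminal can derive ε.
No non-terminals are nullable.

Answer: None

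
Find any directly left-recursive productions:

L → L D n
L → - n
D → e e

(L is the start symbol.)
L → L D n: LEFT RECURSIVE (starts with L)
L → - n: starts with '-'
D → e e: starts with e

The grammar has direct left recursion on: L.

Answer: Yes, L is left-recursive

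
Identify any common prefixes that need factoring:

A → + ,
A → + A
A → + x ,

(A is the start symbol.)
Left-factoring is needed when two productions for the same non-terminal
share a common prefix on the right-hand side.

Productions for A:
  A → + ,
  A → + A
  A → + x ,

Found common prefix '+' in productions for A

Answer: Yes, A has productions with common prefix '+'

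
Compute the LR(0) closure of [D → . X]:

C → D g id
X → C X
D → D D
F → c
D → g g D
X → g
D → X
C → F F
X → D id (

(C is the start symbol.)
{ [C → . D g id], [C → . F F], [D → . D D], [D → . X], [D → . g g D], [F → . c], [X → . C X], [X → . D id (], [X → . g] }

To compute CLOSURE, for each item [A → α.Bβ] where B is a non-terminal, add [B → .γ] for all productions B → γ; repeat for the newly added items until nothing changes.

Start with: [D → . X]
  [D → . X] has the dot before X: add [X → . C X], [X → . g], [X → . D id (]
  [X → . C X] has the dot before C: add [C → . D g id], [C → . F F]
  [X → . D id (] has the dot before D: add [D → . D D], [D → . g g D]
  [C → . F F] has the dot before F: add [F → . c]
No further items can be added.

CLOSURE = { [C → . D g id], [C → . F F], [D → . D D], [D → . X], [D → . g g D], [F → . c], [X → . C X], [X → . D id (], [X → . g] }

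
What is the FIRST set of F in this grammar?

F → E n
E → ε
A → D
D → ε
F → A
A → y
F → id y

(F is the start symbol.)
To compute FIRST(F), examine every production with F on the left-hand side, reading each right-hand side left to right until a non-nullable symbol is reached.

FIRST sets of the other non-terminals involved (by the same procedure, iterated to a fixed point):
  FIRST(E) = { ε }
  FIRST(A) = { 'y', ε }

From F → E n:
  - E is a non-terminal: add FIRST(E) \ {ε} = { }
    E is nullable, so continue to the next symbol
  - n is a terminal: add 'n' and stop
From F → A:
  - A is a non-terminal: add FIRST(A) \ {ε} = { 'y' }
    A is nullable and nothing follows, so the whole right-hand side can vanish: ε ∈ FIRST(F)
From F → id y:
  - id is a terminal: add 'id' and stop

Collecting: FIRST(F) = { 'id', 'n', 'y', ε }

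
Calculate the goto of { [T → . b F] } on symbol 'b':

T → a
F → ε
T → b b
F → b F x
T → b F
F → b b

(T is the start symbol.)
GOTO(I, 'b') = CLOSURE({ [A → αX.β] : [A → α.Xβ] ∈ I, X = 'b' })

Items with dot before 'b', with the dot advanced:
  [T → . b F] → [T → b . F]
Closure of the advanced items:
  [T → b . F] has the dot before F: add [F → .], [F → . b F x], [F → . b b]

GOTO = { [F → . b F x], [F → . b b], [F → .], [T → b . F] }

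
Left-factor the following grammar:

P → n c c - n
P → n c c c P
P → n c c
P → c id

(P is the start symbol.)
P → n c c P'
P' → - n
P' → c P
P' → ε
P → c id

Left-factoring transforms A → αβ₁ | αβ₂ into A → αA' and A' → β₁ | β₂
(α is the longest common prefix among the alternatives). Repeat until
no nonterminal has two alternatives with a common prefix.

Round 1: P has alternatives sharing prefix 'n c c'. Introduce P': P → n c c P'
  Add: P' → - n
  Add: P' → c P
  Add: P' → ε

No remaining common prefixes — done.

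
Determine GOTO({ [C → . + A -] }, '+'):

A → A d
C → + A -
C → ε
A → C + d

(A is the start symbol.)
{ [A → . A d], [A → . C + d], [C → + . A -], [C → . + A -], [C → .] }

GOTO(I, '+') = CLOSURE({ [A → αX.β] : [A → α.Xβ] ∈ I, X = '+' })

Items with dot before '+', with the dot advanced:
  [C → . + A -] → [C → + . A -]
Closure of the advanced items:
  [C → + . A -] has the dot before A: add [A → . A d], [A → . C + d]
  [A → . C + d] has the dot before C: add [C → . + A -], [C → .]

GOTO = { [A → . A d], [A → . C + d], [C → + . A -], [C → . + A -], [C → .] }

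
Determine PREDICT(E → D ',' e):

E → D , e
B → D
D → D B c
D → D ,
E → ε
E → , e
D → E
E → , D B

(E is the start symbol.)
PREDICT(E → D ',' e) = (FIRST(RHS) \ {ε}) ∪ (FOLLOW(E) if ε ∈ FIRST(RHS), i.e. RHS ⇒* ε)
FIRST(D) = { ',', 'c', ε }
FIRST(D ',' e) = { ',', 'c' }
ε ∉ FIRST(D ',' e), so FOLLOW(E) is not added.
PREDICT(E → D ',' e) = { ',', 'c' }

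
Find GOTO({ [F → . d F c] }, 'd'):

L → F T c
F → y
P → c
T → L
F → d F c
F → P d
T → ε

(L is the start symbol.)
GOTO(I, 'd') = CLOSURE({ [A → αX.β] : [A → α.Xβ] ∈ I, X = 'd' })

Items with dot before 'd', with the dot advanced:
  [F → . d F c] → [F → d . F c]
Closure of the advanced items:
  [F → d . F c] has the dot before F: add [F → . y], [F → . d F c], [F → . P d]
  [F → . P d] has the dot before P: add [P → . c]

GOTO = { [F → . P d], [F → . d F c], [F → . y], [F → d . F c], [P → . c] }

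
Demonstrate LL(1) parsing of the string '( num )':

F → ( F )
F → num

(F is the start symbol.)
LL(1) parsing maintains a stack (initially the start symbol over $) and the input. At each step: if the stack top is a terminal, match it against the current input token; if it is a non-terminal N, replace it with the RHS of M[N, lookahead] (the unique production whose predict set contains the lookahead).

Stack is shown with the top on the left.

Stack    Input      Action
--------------------------
F $      ( num ) $  output F → ( F )
( F ) $  ( num ) $  match '('
F ) $    num ) $    output F → num
num ) $  num ) $    match 'num'
) $      ) $        match ')'
$        $          accept

The string is accepted.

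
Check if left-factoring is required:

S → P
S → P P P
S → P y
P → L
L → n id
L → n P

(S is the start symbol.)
Left-factoring is needed when two productions for the same non-terminal
share a common prefix on the right-hand side.

Productions for S:
  S → P
  S → P P P
  S → P y
Productions for L:
  L → n id
  L → n P

Found common prefix 'P' in productions for S
Found common prefix 'n' in productions for L

Answer: Yes, S has productions with common prefix 'P'; L has productions with common prefix 'n'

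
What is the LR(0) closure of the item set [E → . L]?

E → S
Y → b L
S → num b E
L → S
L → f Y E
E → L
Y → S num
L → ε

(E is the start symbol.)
{ [E → . L], [L → . S], [L → . f Y E], [L → .], [S → . num b E] }

To compute CLOSURE, for each item [A → α.Bβ] where B is a non-terminal, add [B → .γ] for all productions B → γ; repeat for the newly added items until nothing changes.

Start with: [E → . L]
  [E → . L] has the dot before L: add [L → . S], [L → . f Y E], [L → .]
  [L → . S] has the dot before S: add [S → . num b E]
No further items can be added.

CLOSURE = { [E → . L], [L → . S], [L → . f Y E], [L → .], [S → . num b E] }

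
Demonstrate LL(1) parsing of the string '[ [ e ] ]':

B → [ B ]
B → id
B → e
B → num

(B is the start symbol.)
Stack is shown with the top on the left.

Stack      Input        Action
------------------------------
B $        [ [ e ] ] $  output B → [ B ]
[ B ] $    [ [ e ] ] $  match '['
B ] $      [ e ] ] $    output B → [ B ]
[ B ] ] $  [ e ] ] $    match '['
B ] ] $    e ] ] $      output B → e
e ] ] $    e ] ] $      match 'e'
] ] $      ] ] $        match ']'
] $        ] $          match ']'
$          $            accept

The string is accepted.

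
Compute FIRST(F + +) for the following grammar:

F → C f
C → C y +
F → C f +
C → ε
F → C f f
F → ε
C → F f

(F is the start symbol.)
FIRST sets of the non-terminals involved (from the grammar, by fixed-point iteration):
  FIRST(F) = { 'f', 'y', ε }

To compute FIRST(F + +), process the symbols left to right:
Symbol F is a non-terminal. Add FIRST(F) \ {ε} = { 'f', 'y' }
F is nullable (ε ∈ FIRST(F)), continue to the next symbol.
Symbol + is a terminal. Add '+' and stop.
FIRST(F + +) = { '+', 'f', 'y' }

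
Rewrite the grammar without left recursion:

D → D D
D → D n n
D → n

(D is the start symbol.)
D is directly left-recursive. The standard transformation for
  A → A α₁ | ... | A α_m | β₁ | ... | β_n
is
  A  → β₁ A' | ... | β_n A'
  A' → α₁ A' | ... | α_m A' | ε

D → n becomes D → n D'
D → D D becomes D' → D D'
D → D n n becomes D' → n n D'
Add D' → ε

Resulting grammar:
D → n D'
D' → D D'
D' → n n D'
D' → ε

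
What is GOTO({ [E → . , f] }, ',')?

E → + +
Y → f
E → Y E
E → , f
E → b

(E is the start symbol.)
{ [E → , . f] }

GOTO(I, ',') = CLOSURE({ [A → αX.β] : [A → α.Xβ] ∈ I, X = ',' })

Items with dot before ',', with the dot advanced:
  [E → . , f] → [E → , . f]
Closure adds nothing (no advanced item has the dot before a non-terminal).

GOTO = { [E → , . f] }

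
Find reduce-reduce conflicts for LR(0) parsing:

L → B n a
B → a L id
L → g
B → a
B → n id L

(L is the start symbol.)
A reduce-reduce conflict occurs when an LR(0) state has two complete items [A → α .] and [B → β .] — both call for a reduction, and with no lookahead the parser cannot choose between them.

Augment with L' → L and build the canonical LR(0) collection (I0 = CLOSURE({[L' → . L]}), then GOTO on every symbol after a dot until no new states appear). It has 12 states:
  I0: { [B → . a L id], [B → . a], [B → . n id L], [L → . B n a], [L → . g], [L' → . L] }  — shift
  I1: { [L → B . n a] }  — shift
  I2: { [L' → L .] }  — accept
  I3: { [B → . a L id], [B → . a], [B → . n id L], [B → a . L id], [B → a .], [L → . B n a], [L → . g] }  — shift, reduce
  I4: { [L → g .] }  — reduce
  I5: { [B → n . id L] }  — shift
  I6: { [B → . a L id], [B → . a], [B → . n id L], [B → n id . L], [L → . B n a], [L → . g] }  — shift
  I7: { [B → n id L .] }  — reduce
  I8: { [B → a L . id] }  — shift
  I9: { [B → a L id .] }  — reduce
  I10: { [L → B n . a] }  — shift
  I11: { [L → B n a .] }  — reduce

No state contains more than one complete item.

Answer: No reduce-reduce conflicts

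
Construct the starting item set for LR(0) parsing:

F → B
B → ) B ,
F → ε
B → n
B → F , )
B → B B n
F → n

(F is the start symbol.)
{ [B → . ) B ,], [B → . B B n], [B → . F , )], [B → . n], [F → . B], [F → . n], [F → .], [F' → . F] }

First, augment the grammar with F' → F
I₀ = CLOSURE({ [F' → . F] }):
  [F' → . F] has the dot before F: add [F → . B], [F → .], [F → . n]
  [F → . B] has the dot before B: add [B → . ) B ,], [B → . n], [B → . F , )], [B → . B B n]
No further items can be added.

I₀ = { [B → . ) B ,], [B → . B B n], [B → . F , )], [B → . n], [F → . B], [F → . n], [F → .], [F' → . F] }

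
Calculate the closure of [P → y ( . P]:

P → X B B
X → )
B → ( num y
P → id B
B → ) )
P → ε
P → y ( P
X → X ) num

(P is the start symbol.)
To compute CLOSURE, for each item [A → α.Bβ] where B is a non-terminal, add [B → .γ] for all productions B → γ; repeat for the newly added items until nothing changes.

Start with: [P → y ( . P]
  [P → y ( . P] has the dot before P: add [P → . X B B], [P → . id B], [P → .], [P → . y ( P]
  [P → . X B B] has the dot before X: add [X → . )], [X → . X ) num]
No further items can be added.

CLOSURE = { [P → . X B B], [P → . id B], [P → . y ( P], [P → .], [P → y ( . P], [X → . )], [X → . X ) num] }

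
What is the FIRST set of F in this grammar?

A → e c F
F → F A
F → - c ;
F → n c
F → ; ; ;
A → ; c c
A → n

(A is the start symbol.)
{ '-', ';', 'n' }

From F → F A:
  - F is the symbol being defined: contributes nothing new
    F is not nullable, so stop
From F → - c ;:
  - '-' is a terminal: add '-' and stop
From F → n c:
  - n is a terminal: add 'n' and stop
From F → ; ; ;:
  - ';' is a terminal: add ';' and stop

Collecting: FIRST(F) = { '-', ';', 'n' }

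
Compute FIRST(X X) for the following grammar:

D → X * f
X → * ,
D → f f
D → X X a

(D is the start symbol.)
{ '*' }

FIRST sets of the non-terminals involved (from the grammar, by fixed-point iteration):
  FIRST(X) = { '*' }

To compute FIRST(X X), process the symbols left to right:
Symbol X is a non-terminal. Add FIRST(X) \ {ε} = { '*' }
X is not nullable (ε ∉ FIRST(X)), so stop here.
FIRST(X X) = { '*' }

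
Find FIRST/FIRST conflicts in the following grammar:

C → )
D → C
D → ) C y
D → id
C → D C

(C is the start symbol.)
Yes. C → ')' / C → D C on { ')' }; D → C / D → ')' C y on { ')' }; D → C / D → id on { 'id' }

FIRST sets of the non-terminals at (or reachable through a nullable prefix from) the front of some alternative:
  FIRST(D) = { ')', 'id' }
  FIRST(C) = { ')', 'id' }

Productions for C:
  C → ): FIRST = { ')' }
  C → D C: FIRST = { ')', 'id' }
Productions for D:
  D → C: FIRST = { ')', 'id' }
  D → ) C y: FIRST = { ')' }
  D → id: FIRST = { 'id' }

Conflict for C: C → ) and C → D C
  Overlap: { ')' }
Conflict for D: D → C and D → ) C y
  Overlap: { ')' }
Conflict for D: D → C and D → id
  Overlap: { 'id' }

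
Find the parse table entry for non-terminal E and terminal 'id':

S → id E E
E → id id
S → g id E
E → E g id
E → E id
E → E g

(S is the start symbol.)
E → id id, E → E g id, E → E id, E → E g

To find M[E, 'id'], we find productions for E where 'id' is in the predict set (PREDICT(N → α) = (FIRST(α) \ {ε}) ∪ (FOLLOW(N) if α ⇒* ε)).

Relevant sets:
  FIRST(E) = { 'id' }

E → id id: PREDICT = { 'id' }
  'id' is in predict set, so this production goes in M[E, 'id']
E → E g id: PREDICT = { 'id' }
  'id' is in predict set, so this production goes in M[E, 'id']
E → E id: PREDICT = { 'id' }
  'id' is in predict set, so this production goes in M[E, 'id']
E → E g: PREDICT = { 'id' }
  'id' is in predict set, so this production goes in M[E, 'id']

M[E, 'id'] = E → id id, E → E g id, E → E id, E → E g  (a multiply-defined cell — the grammar is not LL(1))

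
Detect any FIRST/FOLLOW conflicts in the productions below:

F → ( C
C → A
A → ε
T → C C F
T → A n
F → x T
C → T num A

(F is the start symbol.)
A FIRST/FOLLOW conflict occurs when a non-terminal N has a nullable alternative N → β (β ⇒* ε) and another alternative N → α with FIRST(α) ∩ FOLLOW(N) ≠ ∅: on such a lookahead the parser cannot decide between expanding α and letting N vanish via β.

Nullable non-terminals: A, C.
FIRST sets used below: FIRST(A) = { ε }, FIRST(T) = { '(', 'n', 'x' }
A has a nullable alternative but only one production, so nothing to check.

C: nullable alternative(s) C → A; FOLLOW(C) = { $, '(', 'n', 'num', 'x' }
  C → A: FIRST \ {ε} = { } — this is the only nullable alternative, skip
  C → T num A: FIRST \ {ε} = { '(', 'n', 'x' } — overlaps FOLLOW(C) on { '(', 'n', 'x' }: CONFLICT

F, T have no nullable alternative, so no FIRST/FOLLOW check is needed there.

So the grammar has 1 FIRST/FOLLOW conflict (marked CONFLICT above).

Answer: Yes. C → T num A with FOLLOW(C) on { '(', 'n', 'x' }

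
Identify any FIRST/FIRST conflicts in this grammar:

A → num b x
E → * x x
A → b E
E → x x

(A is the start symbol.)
A FIRST/FIRST conflict occurs when two productions N → α and N → β for the same non-terminal have FIRST(α) ∩ FIRST(β) ≠ ∅ (with ε ∈ FIRST of a nullable right-hand side, so two nullable alternatives also conflict).

Productions for A:
  A → num b x: FIRST = { 'num' }
  A → b E: FIRST = { 'b' }
Productions for E:
  E → * x x: FIRST = { '*' }
  E → x x: FIRST = { 'x' }

All alternatives of each non-terminal have pairwise disjoint FIRST sets.

Answer: No FIRST/FIRST conflicts.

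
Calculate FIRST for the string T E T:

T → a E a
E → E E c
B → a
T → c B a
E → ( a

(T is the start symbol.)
{ 'a', 'c' }

FIRST sets of the non-terminals involved (from the grammar, by fixed-point iteration):
  FIRST(T) = { 'a', 'c' }

To compute FIRST(T E T), process the symbols left to right:
Symbol T is a non-terminal. Add FIRST(T) \ {ε} = { 'a', 'c' }
T is not nullable (ε ∉ FIRST(T)), so stop here.
FIRST(T E T) = { 'a', 'c' }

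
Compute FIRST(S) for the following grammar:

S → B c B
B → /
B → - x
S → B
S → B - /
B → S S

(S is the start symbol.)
FIRST sets of the other non-terminals involved (by the same procedure, iterated to a fixed point):
  FIRST(B) = { '-', '/' }

From S → B c B:
  - B is a non-terminal: add FIRST(B) \ {ε} = { '-', '/' }
    B is not nullable, so stop
From S → B:
  - B is a non-terminal: add FIRST(B) \ {ε} = { '-', '/' }
    B is not nullable, so stop
From S → B - /:
  - B is a non-terminal: add FIRST(B) \ {ε} = { '-', '/' }
    B is not nullable, so stop

Collecting: FIRST(S) = { '-', '/' }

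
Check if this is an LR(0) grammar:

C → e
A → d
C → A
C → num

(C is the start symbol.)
Augment with C' → C and build the canonical LR(0) collection (I0 = CLOSURE({[C' → . C]}), then GOTO on every symbol after a dot until no new states appear). It has 6 states:
  I0: { [A → . d], [C → . A], [C → . e], [C → . num], [C' → . C] }  — shift
  I1: { [C → A .] }  — reduce
  I2: { [C' → C .] }  — accept
  I3: { [A → d .] }  — reduce
  I4: { [C → e .] }  — reduce
  I5: { [C → num .] }  — reduce

Every state is either a pure shift/goto state or contains exactly one complete item and nothing to shift — no conflicts. The grammar is LR(0).

Answer: Yes, the grammar is LR(0)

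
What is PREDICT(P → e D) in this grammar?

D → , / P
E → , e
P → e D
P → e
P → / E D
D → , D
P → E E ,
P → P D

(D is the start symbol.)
PREDICT(P → e D) = (FIRST(RHS) \ {ε}) ∪ (FOLLOW(P) if ε ∈ FIRST(RHS), i.e. RHS ⇒* ε)
FIRST(e D) = { 'e' }
ε ∉ FIRST(e D), so FOLLOW(P) is not added.
PREDICT(P → e D) = { 'e' }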